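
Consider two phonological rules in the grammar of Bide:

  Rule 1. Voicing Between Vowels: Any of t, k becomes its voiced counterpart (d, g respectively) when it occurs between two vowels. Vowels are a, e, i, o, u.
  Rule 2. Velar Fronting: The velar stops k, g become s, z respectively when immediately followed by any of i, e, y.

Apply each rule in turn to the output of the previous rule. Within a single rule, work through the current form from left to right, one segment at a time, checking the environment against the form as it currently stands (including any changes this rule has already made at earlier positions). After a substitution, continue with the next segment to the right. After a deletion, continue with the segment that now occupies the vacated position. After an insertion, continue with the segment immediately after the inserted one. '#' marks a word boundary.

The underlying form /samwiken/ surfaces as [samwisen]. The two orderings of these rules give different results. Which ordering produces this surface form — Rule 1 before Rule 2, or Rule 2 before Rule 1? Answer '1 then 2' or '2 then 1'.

2 then 1

Order 1 then 2:
  1 Voicing Between Vowels: [samwiken] → [samwigen]
  2 Velar Fronting: [samwigen] → [samwizen]
  result: [samwizen]
Order 2 then 1:
  2 Velar Fronting: [samwiken] → [samwisen]
  1 Voicing Between Vowels: no change — [samwisen]
  result: [samwisen]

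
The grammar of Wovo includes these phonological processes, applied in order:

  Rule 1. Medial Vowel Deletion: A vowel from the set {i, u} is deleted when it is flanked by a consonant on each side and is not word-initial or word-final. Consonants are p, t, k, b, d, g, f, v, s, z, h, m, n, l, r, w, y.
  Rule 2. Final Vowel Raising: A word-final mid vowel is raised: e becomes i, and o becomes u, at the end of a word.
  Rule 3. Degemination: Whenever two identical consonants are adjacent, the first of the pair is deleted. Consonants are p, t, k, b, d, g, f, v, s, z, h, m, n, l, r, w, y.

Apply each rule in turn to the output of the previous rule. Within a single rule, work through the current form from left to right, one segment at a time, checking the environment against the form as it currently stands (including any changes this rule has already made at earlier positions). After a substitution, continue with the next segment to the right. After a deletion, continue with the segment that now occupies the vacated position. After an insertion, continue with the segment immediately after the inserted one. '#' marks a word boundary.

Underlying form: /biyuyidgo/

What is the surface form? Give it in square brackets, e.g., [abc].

Rule 1 Medial Vowel Deletion: [biyuyidgo] → [byydgo]
Rule 2 Final Vowel Raising: [byydgo] → [byydgu]
Rule 3 Degemination: [byydgu] → [bydgu]

[bydgu]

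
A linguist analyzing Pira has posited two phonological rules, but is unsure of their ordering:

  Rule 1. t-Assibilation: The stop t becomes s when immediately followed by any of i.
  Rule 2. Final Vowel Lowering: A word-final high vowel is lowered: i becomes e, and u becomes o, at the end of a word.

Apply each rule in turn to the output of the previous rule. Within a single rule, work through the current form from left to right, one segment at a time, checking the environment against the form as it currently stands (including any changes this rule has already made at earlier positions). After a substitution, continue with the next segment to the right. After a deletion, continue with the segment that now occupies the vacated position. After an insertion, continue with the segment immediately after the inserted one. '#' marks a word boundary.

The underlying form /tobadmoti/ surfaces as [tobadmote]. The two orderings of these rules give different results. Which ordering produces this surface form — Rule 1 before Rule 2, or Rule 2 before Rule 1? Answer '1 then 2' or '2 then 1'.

2 then 1

Order 1 then 2:
  1 t-Assibilation: [tobadmoti] → [tobadmosi]
  2 Final Vowel Lowering: [tobadmosi] → [tobadmose]
  result: [tobadmose]
Order 2 then 1:
  2 Final Vowel Lowering: [tobadmoti] → [tobadmote]
  1 t-Assibilation: no change — [tobadmote]
  result: [tobadmote]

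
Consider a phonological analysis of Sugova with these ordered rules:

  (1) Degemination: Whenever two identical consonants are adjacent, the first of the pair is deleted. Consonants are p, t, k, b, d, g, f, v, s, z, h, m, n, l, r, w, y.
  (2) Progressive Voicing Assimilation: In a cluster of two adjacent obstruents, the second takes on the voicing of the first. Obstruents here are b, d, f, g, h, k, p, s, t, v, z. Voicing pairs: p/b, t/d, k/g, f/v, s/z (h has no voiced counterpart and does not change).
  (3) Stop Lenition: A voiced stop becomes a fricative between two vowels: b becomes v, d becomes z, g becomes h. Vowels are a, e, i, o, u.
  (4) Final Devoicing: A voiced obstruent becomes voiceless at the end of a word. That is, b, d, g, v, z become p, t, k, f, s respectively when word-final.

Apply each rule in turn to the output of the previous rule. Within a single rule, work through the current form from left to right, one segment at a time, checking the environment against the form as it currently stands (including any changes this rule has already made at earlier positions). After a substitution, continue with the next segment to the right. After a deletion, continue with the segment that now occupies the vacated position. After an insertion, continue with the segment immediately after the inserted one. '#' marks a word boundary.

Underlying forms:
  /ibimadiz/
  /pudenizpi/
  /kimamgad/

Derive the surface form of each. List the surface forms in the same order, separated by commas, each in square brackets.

/ibimadiz/:
  (1) Degemination: no change — [ibimadiz]
  (2) Progressive Voicing Assimilation: no change — [ibimadiz]
  (3) Stop Lenition: [ibimadiz] → [ivimaziz]
  (4) Final Devoicing: [ivimaziz] → [ivimazis]
/pudenizpi/:
  (1) Degemination: no change — [pudenizpi]
  (2) Progressive Voicing Assimilation: [pudenizpi] → [pudenizbi]
  (3) Stop Lenition: [pudenizbi] → [puzenizbi]
  (4) Final Devoicing: no change — [puzenizbi]
/kimamgad/:
  (1) Degemination: no change — [kimamgad]
  (2) Progressive Voicing Assimilation: no change — [kimamgad]
  (3) Stop Lenition: no change — [kimamgad]
  (4) Final Devoicing: [kimamgad] → [kimamgat]

[ivimazis], [puzenizbi], [kimamgat]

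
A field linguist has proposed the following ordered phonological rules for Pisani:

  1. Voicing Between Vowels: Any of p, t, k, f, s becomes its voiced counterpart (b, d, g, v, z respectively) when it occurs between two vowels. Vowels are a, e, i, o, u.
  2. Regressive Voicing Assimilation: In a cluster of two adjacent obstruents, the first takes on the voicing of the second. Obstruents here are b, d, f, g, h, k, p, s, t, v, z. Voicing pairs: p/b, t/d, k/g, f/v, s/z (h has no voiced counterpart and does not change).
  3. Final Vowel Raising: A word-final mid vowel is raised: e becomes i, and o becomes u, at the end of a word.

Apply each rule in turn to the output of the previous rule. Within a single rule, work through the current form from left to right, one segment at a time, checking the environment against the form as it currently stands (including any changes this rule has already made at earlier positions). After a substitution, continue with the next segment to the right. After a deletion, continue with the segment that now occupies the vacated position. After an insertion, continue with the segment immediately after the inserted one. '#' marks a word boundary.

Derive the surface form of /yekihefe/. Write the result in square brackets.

[yegihevi]

1 Voicing Between Vowels: [yekihefe] → [yegiheve]
2 Regressive Voicing Assimilation: no change — [yegiheve]
3 Final Vowel Raising: [yegiheve] → [yegihevi]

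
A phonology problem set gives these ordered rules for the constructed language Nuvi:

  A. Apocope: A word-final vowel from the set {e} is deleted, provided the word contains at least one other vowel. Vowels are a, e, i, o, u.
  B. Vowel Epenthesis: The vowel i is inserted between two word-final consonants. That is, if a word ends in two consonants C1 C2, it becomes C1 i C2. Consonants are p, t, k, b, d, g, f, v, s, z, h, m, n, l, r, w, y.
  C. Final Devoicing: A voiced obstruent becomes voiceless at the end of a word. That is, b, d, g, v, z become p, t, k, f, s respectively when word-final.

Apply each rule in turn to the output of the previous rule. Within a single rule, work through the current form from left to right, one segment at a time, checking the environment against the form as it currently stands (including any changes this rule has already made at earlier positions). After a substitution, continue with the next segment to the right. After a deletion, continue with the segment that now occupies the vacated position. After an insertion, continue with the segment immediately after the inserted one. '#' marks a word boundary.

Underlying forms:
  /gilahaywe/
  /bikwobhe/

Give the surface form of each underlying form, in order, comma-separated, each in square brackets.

/gilahaywe/:
  A Apocope: [gilahaywe] → [gilahayw]
  B Vowel Epenthesis: [gilahayw] → [gilahayiw]
  C Final Devoicing: no change — [gilahayiw]
/bikwobhe/:
  A Apocope: [bikwobhe] → [bikwobh]
  B Vowel Epenthesis: [bikwobh] → [bikwobih]
  C Final Devoicing: no change — [bikwobih]

[gilahayiw], [bikwobih]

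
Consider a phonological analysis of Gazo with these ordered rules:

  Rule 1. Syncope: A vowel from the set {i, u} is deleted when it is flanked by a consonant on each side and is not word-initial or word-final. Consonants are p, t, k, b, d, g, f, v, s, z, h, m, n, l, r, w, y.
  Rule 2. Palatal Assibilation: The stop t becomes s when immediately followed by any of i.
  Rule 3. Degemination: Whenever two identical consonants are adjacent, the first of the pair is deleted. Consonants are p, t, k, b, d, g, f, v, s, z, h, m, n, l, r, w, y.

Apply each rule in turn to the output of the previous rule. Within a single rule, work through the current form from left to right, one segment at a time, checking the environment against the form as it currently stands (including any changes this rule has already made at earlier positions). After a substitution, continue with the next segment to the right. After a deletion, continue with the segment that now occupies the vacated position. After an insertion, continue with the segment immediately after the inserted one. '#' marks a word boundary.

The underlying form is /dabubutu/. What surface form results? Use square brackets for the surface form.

[dabtu]

Rule 1 Syncope: [dabubutu] → [dabbtu]
Rule 2 Palatal Assibilation: no change — [dabbtu]
Rule 3 Degemination: [dabbtu] → [dabtu]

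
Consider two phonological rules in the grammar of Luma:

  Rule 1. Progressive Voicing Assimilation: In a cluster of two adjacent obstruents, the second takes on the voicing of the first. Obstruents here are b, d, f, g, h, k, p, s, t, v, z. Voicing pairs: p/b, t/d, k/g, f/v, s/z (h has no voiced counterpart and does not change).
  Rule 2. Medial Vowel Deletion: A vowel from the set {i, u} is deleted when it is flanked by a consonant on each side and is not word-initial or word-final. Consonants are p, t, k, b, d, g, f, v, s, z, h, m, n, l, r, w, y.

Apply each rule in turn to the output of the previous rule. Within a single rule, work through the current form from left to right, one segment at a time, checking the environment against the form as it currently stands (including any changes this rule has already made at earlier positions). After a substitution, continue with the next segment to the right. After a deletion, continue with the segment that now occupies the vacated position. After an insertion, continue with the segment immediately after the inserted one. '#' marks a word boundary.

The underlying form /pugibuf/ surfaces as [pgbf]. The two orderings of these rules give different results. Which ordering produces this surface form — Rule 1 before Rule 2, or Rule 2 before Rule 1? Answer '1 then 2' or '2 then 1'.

Order 1 then 2:
  1 Progressive Voicing Assimilation: no change — [pugibuf]
  2 Medial Vowel Deletion: [pugibuf] → [pgbf]
  result: [pgbf]
Order 2 then 1:
  2 Medial Vowel Deletion: [pugibuf] → [pgbf]
  1 Progressive Voicing Assimilation: [pgbf] → [pkpf]
  result: [pkpf]

1 then 2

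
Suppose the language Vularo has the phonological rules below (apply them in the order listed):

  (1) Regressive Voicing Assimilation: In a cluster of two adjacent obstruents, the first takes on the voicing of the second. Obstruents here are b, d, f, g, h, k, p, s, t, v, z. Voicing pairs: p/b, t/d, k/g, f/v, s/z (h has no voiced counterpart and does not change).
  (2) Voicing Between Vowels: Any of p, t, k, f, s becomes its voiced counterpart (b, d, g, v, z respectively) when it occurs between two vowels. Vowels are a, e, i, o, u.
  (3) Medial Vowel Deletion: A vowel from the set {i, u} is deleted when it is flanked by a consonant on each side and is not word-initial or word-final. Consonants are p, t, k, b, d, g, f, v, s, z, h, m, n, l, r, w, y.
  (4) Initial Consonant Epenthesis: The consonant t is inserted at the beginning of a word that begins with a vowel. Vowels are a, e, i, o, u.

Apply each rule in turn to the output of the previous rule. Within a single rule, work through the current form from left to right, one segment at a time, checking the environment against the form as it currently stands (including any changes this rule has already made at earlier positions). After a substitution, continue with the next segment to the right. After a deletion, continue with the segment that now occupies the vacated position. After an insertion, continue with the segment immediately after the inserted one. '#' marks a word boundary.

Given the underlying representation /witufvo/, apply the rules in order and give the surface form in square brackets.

[wdvvo]

(1) Regressive Voicing Assimilation: [witufvo] → [wituvvo]
(2) Voicing Between Vowels: [wituvvo] → [widuvvo]
(3) Medial Vowel Deletion: [widuvvo] → [wdvvo]
(4) Initial Consonant Epenthesis: no change — [wdvvo]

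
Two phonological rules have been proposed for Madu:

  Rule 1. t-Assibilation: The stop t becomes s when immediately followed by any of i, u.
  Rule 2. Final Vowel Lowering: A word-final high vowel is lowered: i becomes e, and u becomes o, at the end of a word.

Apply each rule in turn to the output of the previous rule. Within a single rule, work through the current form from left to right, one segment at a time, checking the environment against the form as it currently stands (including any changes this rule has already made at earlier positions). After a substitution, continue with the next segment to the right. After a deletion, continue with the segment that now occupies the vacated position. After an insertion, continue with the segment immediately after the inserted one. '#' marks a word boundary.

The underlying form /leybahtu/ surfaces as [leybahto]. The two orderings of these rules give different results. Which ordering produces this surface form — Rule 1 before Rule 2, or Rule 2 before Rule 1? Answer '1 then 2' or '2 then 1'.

Order 1 then 2:
  1 t-Assibilation: [leybahtu] → [leybahsu]
  2 Final Vowel Lowering: [leybahsu] → [leybahso]
  result: [leybahso]
Order 2 then 1:
  2 Final Vowel Lowering: [leybahtu] → [leybahto]
  1 t-Assibilation: no change — [leybahto]
  result: [leybahto]

2 then 1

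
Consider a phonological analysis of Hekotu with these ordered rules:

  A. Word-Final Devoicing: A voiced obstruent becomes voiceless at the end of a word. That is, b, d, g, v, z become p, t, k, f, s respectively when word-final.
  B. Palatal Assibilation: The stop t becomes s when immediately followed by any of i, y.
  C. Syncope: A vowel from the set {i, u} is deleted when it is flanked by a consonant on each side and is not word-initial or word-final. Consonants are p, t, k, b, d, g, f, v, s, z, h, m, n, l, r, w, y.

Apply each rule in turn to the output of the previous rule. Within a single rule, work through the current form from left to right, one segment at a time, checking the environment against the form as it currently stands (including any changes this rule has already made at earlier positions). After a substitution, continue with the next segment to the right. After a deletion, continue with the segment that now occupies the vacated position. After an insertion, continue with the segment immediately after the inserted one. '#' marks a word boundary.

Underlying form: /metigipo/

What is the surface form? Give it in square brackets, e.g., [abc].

[mesgpo]

A Word-Final Devoicing: no change — [metigipo]
B Palatal Assibilation: [metigipo] → [mesigipo]
C Syncope: [mesigipo] → [mesgpo]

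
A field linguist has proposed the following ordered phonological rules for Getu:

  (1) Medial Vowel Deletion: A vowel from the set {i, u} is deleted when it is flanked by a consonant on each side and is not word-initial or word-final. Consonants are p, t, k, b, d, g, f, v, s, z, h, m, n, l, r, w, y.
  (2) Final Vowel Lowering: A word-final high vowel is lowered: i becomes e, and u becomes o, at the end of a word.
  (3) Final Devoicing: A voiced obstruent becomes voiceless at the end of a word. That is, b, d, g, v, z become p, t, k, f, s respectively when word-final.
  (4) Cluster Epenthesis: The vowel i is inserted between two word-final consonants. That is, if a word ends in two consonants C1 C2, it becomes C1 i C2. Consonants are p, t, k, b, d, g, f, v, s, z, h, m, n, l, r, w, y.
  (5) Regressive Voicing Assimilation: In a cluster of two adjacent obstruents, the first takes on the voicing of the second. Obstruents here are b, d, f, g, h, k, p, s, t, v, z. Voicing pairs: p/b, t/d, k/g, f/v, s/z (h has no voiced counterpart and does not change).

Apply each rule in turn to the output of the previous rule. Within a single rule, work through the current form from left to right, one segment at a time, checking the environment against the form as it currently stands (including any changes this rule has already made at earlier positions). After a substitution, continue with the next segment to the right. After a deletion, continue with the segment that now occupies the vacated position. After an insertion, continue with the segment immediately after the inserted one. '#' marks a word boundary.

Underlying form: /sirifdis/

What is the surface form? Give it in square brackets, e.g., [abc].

[srvdis]

(1) Medial Vowel Deletion: [sirifdis] → [srfds]
(2) Final Vowel Lowering: no change — [srfds]
(3) Final Devoicing: no change — [srfds]
(4) Cluster Epenthesis: [srfds] → [srfdis]
(5) Regressive Voicing Assimilation: [srfdis] → [srvdis]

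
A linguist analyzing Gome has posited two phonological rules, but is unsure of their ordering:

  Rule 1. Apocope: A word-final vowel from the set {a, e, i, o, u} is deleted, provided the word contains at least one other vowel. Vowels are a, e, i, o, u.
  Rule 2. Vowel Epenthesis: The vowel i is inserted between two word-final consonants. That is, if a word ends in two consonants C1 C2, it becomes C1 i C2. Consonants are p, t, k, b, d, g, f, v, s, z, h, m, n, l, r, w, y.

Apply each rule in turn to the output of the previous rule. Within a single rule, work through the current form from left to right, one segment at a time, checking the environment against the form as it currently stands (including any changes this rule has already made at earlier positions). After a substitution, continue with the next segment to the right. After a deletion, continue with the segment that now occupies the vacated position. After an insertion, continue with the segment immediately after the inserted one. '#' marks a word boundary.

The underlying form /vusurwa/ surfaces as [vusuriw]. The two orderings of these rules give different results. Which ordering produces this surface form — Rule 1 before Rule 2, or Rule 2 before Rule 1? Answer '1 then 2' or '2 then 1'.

Order 1 then 2:
  1 Apocope: [vusurwa] → [vusurw]
  2 Vowel Epenthesis: [vusurw] → [vusuriw]
  result: [vusuriw]
Order 2 then 1:
  2 Vowel Epenthesis: no change — [vusurwa]
  1 Apocope: [vusurwa] → [vusurw]
  result: [vusurw]

1 then 2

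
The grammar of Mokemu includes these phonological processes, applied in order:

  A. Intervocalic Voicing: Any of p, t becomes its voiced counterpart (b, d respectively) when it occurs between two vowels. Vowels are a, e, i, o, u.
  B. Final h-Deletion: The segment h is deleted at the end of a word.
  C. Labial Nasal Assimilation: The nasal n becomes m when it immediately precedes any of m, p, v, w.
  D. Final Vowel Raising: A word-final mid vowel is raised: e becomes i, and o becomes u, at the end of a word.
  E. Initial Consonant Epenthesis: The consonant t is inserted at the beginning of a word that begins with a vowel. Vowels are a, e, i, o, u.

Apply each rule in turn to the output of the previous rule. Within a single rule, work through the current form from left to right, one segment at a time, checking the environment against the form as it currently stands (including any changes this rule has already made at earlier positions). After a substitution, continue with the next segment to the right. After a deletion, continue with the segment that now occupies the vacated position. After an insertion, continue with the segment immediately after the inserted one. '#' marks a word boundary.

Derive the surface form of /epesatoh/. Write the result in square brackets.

A Intervocalic Voicing: [epesatoh] → [ebesadoh]
B Final h-Deletion: [ebesadoh] → [ebesado]
C Labial Nasal Assimilation: no change — [ebesado]
D Final Vowel Raising: [ebesado] → [ebesadu]
E Initial Consonant Epenthesis: [ebesadu] → [tebesadu]

[tebesadu]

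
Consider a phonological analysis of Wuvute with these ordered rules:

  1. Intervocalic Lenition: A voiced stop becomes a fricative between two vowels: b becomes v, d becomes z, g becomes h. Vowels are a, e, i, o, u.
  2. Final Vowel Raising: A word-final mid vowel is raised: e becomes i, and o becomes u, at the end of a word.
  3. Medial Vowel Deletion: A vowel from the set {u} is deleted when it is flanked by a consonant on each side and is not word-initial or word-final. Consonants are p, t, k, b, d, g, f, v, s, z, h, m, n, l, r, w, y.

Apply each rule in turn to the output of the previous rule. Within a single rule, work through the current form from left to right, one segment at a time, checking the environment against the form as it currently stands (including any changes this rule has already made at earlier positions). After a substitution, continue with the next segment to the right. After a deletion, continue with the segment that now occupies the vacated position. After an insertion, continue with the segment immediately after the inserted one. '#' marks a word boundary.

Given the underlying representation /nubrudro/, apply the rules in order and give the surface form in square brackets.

[nbrdru]

1 Intervocalic Lenition: no change — [nubrudro]
2 Final Vowel Raising: [nubrudro] → [nubrudru]
3 Medial Vowel Deletion: [nubrudru] → [nbrdru]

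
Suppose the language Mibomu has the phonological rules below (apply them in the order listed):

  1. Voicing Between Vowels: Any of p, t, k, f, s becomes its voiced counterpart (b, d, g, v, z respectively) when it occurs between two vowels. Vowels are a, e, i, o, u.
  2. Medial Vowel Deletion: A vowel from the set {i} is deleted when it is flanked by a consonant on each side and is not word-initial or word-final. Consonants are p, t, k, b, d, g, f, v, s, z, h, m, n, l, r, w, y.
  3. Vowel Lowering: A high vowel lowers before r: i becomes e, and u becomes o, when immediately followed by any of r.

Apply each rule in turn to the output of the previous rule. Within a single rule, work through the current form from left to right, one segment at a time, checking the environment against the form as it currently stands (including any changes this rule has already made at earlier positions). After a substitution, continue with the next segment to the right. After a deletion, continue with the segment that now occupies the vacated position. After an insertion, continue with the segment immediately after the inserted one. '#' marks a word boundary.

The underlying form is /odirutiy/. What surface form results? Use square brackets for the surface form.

1 Voicing Between Vowels: [odirutiy] → [odirudiy]
2 Medial Vowel Deletion: [odirudiy] → [odrudy]
3 Vowel Lowering: no change — [odrudy]

[odrudy]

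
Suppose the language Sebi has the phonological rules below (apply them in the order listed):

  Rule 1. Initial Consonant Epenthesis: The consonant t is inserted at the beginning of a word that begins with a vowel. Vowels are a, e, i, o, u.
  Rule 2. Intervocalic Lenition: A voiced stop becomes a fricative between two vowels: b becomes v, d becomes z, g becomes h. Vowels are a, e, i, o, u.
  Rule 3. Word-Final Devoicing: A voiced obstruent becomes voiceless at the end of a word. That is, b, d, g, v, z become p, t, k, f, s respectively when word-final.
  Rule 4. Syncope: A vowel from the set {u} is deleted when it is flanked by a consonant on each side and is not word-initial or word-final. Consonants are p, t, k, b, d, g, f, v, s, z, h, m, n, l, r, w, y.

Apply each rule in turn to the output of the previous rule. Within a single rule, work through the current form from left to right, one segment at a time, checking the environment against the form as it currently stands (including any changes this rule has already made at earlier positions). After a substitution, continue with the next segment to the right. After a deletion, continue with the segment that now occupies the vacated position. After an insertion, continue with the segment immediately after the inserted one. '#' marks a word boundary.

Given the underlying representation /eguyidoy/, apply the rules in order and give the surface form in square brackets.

[tehyizoy]

Rule 1 Initial Consonant Epenthesis: [eguyidoy] → [teguyidoy]
Rule 2 Intervocalic Lenition: [teguyidoy] → [tehuyizoy]
Rule 3 Word-Final Devoicing: no change — [tehuyizoy]
Rule 4 Syncope: [tehuyizoy] → [tehyizoy]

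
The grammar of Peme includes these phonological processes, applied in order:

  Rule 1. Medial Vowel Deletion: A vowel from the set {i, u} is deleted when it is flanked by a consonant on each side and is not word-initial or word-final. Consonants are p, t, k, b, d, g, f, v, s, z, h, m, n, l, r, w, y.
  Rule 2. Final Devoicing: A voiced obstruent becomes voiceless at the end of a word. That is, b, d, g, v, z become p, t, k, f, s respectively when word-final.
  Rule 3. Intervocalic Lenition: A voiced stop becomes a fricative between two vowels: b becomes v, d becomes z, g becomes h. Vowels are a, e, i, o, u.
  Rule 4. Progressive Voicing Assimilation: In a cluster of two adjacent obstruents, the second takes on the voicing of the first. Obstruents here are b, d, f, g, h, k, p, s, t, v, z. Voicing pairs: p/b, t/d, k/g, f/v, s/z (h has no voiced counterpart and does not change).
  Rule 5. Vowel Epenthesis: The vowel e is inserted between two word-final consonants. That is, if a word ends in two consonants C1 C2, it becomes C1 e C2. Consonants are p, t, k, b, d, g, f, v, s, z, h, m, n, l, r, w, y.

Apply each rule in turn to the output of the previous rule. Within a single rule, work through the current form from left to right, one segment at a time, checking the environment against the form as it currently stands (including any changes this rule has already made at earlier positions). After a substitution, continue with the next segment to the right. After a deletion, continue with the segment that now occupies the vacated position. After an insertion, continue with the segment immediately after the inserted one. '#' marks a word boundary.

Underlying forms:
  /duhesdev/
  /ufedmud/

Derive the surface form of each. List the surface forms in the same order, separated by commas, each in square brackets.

/duhesdev/:
  Rule 1 Medial Vowel Deletion: [duhesdev] → [dhesdev]
  Rule 2 Final Devoicing: [dhesdev] → [dhesdef]
  Rule 3 Intervocalic Lenition: no change — [dhesdef]
  Rule 4 Progressive Voicing Assimilation: [dhesdef] → [dhestef]
  Rule 5 Vowel Epenthesis: no change — [dhestef]
/ufedmud/:
  Rule 1 Medial Vowel Deletion: [ufedmud] → [ufedmd]
  Rule 2 Final Devoicing: [ufedmd] → [ufedmt]
  Rule 3 Intervocalic Lenition: no change — [ufedmt]
  Rule 4 Progressive Voicing Assimilation: no change — [ufedmt]
  Rule 5 Vowel Epenthesis: [ufedmt] → [ufedmet]

[dhestef], [ufedmet]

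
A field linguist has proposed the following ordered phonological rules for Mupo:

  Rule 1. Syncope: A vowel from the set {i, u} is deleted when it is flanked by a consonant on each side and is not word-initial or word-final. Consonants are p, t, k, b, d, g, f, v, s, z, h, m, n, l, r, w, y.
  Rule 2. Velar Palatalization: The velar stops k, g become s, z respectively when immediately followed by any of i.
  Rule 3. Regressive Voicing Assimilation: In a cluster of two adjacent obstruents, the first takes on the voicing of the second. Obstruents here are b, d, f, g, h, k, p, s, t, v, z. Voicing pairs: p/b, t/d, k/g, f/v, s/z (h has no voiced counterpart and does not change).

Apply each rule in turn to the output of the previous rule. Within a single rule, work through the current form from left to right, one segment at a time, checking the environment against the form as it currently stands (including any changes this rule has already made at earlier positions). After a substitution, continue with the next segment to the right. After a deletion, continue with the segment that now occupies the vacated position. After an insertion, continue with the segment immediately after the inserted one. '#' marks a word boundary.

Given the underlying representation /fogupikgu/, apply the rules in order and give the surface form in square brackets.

Rule 1 Syncope: [fogupikgu] → [fogpkgu]
Rule 2 Velar Palatalization: no change — [fogpkgu]
Rule 3 Regressive Voicing Assimilation: [fogpkgu] → [fokpggu]

[fokpggu]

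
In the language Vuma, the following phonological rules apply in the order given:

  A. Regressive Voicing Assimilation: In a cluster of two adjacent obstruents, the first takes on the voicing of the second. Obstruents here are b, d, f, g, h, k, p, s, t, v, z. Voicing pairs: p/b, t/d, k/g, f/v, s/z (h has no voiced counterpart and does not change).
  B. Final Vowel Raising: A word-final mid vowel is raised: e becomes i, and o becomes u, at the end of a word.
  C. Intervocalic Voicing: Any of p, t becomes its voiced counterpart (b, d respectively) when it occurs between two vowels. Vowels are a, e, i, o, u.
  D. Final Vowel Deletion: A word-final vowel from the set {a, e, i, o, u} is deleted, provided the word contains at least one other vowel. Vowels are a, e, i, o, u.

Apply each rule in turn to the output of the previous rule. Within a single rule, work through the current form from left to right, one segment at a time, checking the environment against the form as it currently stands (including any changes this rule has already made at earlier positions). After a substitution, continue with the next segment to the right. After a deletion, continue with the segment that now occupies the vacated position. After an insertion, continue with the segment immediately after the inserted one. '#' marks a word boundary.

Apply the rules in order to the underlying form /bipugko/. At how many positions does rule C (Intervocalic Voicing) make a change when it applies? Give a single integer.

A Regressive Voicing Assimilation: [bipugko] → [bipukko]
B Final Vowel Raising: [bipukko] → [bipukku]
C Intervocalic Voicing: [bipukku] → [bibukku]
D Final Vowel Deletion: [bibukku] → [bibukk]
Rule C changed 1 position(s).

1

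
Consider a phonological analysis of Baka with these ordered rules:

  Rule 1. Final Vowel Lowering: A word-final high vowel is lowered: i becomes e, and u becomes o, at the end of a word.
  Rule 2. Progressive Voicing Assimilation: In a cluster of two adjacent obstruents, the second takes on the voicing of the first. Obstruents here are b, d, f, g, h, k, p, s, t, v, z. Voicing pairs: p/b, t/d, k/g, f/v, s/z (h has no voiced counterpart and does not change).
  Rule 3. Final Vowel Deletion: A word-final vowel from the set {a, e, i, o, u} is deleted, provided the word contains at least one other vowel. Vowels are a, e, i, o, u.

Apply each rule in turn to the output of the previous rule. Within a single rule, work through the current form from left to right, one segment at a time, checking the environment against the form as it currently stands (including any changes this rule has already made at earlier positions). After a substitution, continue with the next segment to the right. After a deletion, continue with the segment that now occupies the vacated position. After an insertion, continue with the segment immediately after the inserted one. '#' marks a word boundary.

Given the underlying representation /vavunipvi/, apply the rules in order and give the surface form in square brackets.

Rule 1 Final Vowel Lowering: [vavunipvi] → [vavunipve]
Rule 2 Progressive Voicing Assimilation: [vavunipve] → [vavunipfe]
Rule 3 Final Vowel Deletion: [vavunipfe] → [vavunipf]

[vavunipf]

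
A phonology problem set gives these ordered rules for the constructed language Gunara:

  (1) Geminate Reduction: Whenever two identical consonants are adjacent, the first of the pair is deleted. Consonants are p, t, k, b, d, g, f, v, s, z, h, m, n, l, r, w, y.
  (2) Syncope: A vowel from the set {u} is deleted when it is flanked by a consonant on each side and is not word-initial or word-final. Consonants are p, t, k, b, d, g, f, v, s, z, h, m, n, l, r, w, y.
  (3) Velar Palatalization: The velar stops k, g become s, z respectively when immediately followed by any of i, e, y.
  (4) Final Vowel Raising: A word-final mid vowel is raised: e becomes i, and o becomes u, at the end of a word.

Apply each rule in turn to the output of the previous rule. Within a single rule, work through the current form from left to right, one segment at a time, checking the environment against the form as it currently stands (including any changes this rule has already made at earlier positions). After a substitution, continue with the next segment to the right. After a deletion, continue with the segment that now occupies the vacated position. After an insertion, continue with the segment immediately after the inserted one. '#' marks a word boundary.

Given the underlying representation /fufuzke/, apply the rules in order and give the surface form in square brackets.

(1) Geminate Reduction: no change — [fufuzke]
(2) Syncope: [fufuzke] → [ffzke]
(3) Velar Palatalization: [ffzke] → [ffzse]
(4) Final Vowel Raising: [ffzse] → [ffzsi]

[ffzsi]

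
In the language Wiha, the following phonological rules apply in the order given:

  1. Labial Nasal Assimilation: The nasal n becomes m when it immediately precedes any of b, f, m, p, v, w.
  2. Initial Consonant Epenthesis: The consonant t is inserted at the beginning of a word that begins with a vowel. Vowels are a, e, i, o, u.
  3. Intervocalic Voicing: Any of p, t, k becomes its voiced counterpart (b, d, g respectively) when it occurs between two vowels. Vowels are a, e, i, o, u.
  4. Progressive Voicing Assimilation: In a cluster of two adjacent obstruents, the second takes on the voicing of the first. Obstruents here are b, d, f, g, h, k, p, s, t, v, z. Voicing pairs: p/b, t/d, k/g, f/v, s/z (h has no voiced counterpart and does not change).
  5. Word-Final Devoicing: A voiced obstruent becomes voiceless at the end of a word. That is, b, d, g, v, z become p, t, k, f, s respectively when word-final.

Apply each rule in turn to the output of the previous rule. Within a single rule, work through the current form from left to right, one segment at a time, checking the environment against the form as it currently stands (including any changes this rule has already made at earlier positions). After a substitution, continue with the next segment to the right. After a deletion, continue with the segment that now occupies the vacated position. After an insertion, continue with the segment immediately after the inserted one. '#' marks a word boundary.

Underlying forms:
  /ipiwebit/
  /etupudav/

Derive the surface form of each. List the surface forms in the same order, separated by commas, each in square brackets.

[tibiwebit], [tedubudaf]

/ipiwebit/:
  1 Labial Nasal Assimilation: no change — [ipiwebit]
  2 Initial Consonant Epenthesis: [ipiwebit] → [tipiwebit]
  3 Intervocalic Voicing: [tipiwebit] → [tibiwebit]
  4 Progressive Voicing Assimilation: no change — [tibiwebit]
  5 Word-Final Devoicing: no change — [tibiwebit]
/etupudav/:
  1 Labial Nasal Assimilation: no change — [etupudav]
  2 Initial Consonant Epenthesis: [etupudav] → [tetupudav]
  3 Intervocalic Voicing: [tetupudav] → [tedubudav]
  4 Progressive Voicing Assimilation: no change — [tedubudav]
  5 Word-Final Devoicing: [tedubudav] → [tedubudaf]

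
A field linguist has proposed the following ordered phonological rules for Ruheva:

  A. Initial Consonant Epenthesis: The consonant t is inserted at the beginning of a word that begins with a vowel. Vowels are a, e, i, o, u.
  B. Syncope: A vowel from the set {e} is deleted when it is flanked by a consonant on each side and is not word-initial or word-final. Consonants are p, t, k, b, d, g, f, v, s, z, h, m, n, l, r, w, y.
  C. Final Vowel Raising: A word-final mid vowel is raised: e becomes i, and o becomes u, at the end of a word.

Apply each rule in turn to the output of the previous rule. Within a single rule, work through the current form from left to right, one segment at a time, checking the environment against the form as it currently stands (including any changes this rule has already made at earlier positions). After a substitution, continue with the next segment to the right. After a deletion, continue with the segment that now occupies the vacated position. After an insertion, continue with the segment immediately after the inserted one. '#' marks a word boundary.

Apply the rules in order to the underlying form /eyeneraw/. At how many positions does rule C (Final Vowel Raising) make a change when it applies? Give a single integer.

0

A Initial Consonant Epenthesis: [eyeneraw] → [teyeneraw]
B Syncope: [teyeneraw] → [tynraw]
C Final Vowel Raising: no change — [tynraw]
Rule C changed 0 position(s).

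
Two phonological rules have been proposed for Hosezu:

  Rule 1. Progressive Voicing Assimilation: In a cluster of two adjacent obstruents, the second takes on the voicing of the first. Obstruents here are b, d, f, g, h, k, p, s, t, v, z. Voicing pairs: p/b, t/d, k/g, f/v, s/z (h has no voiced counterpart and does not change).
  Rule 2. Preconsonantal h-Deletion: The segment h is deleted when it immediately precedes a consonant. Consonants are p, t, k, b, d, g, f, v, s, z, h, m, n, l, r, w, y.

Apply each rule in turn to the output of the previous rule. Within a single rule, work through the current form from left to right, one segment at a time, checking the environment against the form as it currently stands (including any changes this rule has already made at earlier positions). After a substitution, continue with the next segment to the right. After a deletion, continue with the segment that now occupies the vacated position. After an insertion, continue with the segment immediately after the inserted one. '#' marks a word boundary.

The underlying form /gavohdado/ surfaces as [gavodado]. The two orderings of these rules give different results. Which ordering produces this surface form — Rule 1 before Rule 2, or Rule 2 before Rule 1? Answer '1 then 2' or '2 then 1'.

2 then 1

Order 1 then 2:
  1 Progressive Voicing Assimilation: [gavohdado] → [gavohtado]
  2 Preconsonantal h-Deletion: [gavohtado] → [gavotado]
  result: [gavotado]
Order 2 then 1:
  2 Preconsonantal h-Deletion: [gavohdado] → [gavodado]
  1 Progressive Voicing Assimilation: no change — [gavodado]
  result: [gavodado]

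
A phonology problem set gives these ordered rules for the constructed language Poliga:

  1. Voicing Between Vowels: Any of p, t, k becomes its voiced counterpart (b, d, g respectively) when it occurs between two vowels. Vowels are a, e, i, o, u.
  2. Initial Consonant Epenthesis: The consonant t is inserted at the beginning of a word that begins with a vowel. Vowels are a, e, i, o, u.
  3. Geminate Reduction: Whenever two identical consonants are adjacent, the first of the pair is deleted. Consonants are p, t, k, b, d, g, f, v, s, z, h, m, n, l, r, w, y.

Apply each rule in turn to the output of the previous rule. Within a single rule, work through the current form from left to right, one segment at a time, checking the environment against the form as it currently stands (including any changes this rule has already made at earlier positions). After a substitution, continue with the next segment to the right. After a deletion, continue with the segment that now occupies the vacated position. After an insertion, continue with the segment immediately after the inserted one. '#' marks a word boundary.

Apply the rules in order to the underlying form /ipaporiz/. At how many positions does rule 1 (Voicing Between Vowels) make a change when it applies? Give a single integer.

2

1 Voicing Between Vowels: [ipaporiz] → [ibaboriz]
2 Initial Consonant Epenthesis: [ibaboriz] → [tibaboriz]
3 Geminate Reduction: no change — [tibaboriz]
Rule 1 changed 2 position(s).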